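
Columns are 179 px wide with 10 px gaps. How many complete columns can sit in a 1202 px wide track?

Each extra column adds 179 + 10 = 189 px.
(1202 + 10) / 189 = 6.41, so 6 columns fit.

6 columns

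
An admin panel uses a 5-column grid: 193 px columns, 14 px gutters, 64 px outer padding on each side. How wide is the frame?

1149 px

Frame = 2·64 + 5·193 + 4·14 = 128 + 965 + 56 = 1149 px.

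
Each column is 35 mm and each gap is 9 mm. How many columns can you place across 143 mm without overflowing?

Each extra column adds 35 + 9 = 44 mm.
(143 + 9) / 44 = 3.45, so 3 columns fit.

3 columns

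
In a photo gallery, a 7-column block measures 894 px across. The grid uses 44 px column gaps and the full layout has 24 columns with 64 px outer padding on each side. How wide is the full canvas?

7 columns + 6 column gaps: 7c + 6·44 = 894.
7c = 894 − 264 = 630, so c = 90 px.
Total width: 2·64 + 24·90 + 23·44 = 3300 px.

3300 px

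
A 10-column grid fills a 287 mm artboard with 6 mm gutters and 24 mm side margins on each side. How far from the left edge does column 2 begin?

Inside the margins: 287 − 48 = 239 mm.
10 columns + 9 gutters: 10c + 9·6 = 239.
10c = 239 − 54 = 185, so c = 18.5 mm.
Column 2 starts at margin + 1·(column + gutter) = 24 + 1·24.5 = 48.5 mm.

48.5 mm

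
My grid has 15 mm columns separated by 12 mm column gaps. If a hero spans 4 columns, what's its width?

4 columns plus 3 column gaps: 60 + 36 = 96 mm.

96 mm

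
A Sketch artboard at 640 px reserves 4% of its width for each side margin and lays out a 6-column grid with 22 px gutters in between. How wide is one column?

Margins: 4% × 640 = 25.6 px each, so content = 640 − 51.2 = 588.8 px.
Subtracting 5 gutters of 22 leaves 478.8 for 6 columns, so c = 79.8 px.

79.8 px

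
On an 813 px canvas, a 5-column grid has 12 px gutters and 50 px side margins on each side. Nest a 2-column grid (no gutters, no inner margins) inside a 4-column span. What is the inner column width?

284 px

Take off 100 px of margins, leaving 713 px.
5 columns + 4 gutters: 5c + 4·12 = 713.
5c = 713 − 48 = 665, so c = 133 px.
Span of 4: 4·133 + 3·12 = 532 + 36 = 568 px.
568 / 2 = 284 px per column.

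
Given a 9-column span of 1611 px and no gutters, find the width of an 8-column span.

1432 px

With no gutters, each column is 1611/9 = 179 px.
8-column span = 8·179 = 1432 px.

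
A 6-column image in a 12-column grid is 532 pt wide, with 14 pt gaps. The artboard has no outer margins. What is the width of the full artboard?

Subtracting 5 gaps of 14 leaves 462 for 6 columns, so c = 77 pt.
Total width: 12·77 + 11·14 = 1078 pt.

1078 pt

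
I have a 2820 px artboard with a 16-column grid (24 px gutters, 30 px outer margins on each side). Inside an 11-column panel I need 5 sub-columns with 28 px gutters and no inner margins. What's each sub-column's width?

Subtract both margins: 2820 − 2·30 = 2760 px.
2760 − 15·24 = 2400; ÷16 gives c = 150 px.
11 columns plus 10 gutters: 1650 + 240 = 1890 px.
5d + 4·28 = 1890 → 5d = 1778 → d = 355.6 px.

355.6 px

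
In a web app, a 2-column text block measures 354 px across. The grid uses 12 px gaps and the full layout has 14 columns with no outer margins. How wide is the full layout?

354 − 1·12 = 342; ÷2 gives c = 171 px.
Layout = 14·171 + 13·12 = 2394 + 156 = 2550 px.

2550 px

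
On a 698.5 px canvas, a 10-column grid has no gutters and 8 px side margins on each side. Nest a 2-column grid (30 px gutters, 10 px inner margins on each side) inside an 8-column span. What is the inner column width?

248 px

Outer content = 698.5 − 2·8 = 682.5 px.
682.5 / 10 = 68.25 px per column.
8-column span = 8·68.25 = 546 px.
Inner content = 546 − 2·10 = 526 px.
2d + 1·30 = 526 → 2d = 496 → d = 248 px.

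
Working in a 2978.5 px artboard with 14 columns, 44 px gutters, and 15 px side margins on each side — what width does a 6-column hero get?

1238.5 px

Content width = 2978.5 − 2·15 = 2948.5 px.
14c + 13·44 = 2948.5 → 14c = 2376.5 → c = 169.75 px.
Span of 6: 6·169.75 + 5·44 = 1018.5 + 220 = 1238.5 px.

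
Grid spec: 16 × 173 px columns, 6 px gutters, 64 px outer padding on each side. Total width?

Frame = 2·64 + 16·173 + 15·6 = 128 + 2768 + 90 = 2986 px.

2986 px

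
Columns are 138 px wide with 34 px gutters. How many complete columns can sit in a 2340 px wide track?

k columns need k·138 + (k−1)·34 = k·172 − 34.
k·172 − 34 ≤ 2340 → k ≤ 2374 / 172 ≈ 13.80, so k = 13.

13 columns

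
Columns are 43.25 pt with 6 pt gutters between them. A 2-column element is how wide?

2 columns plus 1 gutter: 86.5 + 6 = 92.5 pt.

92.5 pt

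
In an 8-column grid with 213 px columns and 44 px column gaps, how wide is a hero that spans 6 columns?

1498 px

6-column span = 6·213 + 5·44 = 1498 px.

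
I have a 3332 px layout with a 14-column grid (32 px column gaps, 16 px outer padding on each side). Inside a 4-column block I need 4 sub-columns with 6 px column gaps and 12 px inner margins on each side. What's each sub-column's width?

Inside the margins: 3332 − 32 = 3300 px.
14c + 13·32 = 3300 → 14c = 2884 → c = 206 px.
Span of 4: 4·206 + 3·32 = 824 + 96 = 920 px.
Inner content = 920 − 2·12 = 896 px.
4 columns + 3 column gaps: 4d + 3·6 = 896.
4d = 896 − 18 = 878, so d = 219.5 px.

219.5 px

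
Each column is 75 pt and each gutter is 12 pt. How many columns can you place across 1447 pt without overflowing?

16 columns

k columns need k·75 + (k−1)·12 = k·87 − 12.
k·87 − 12 ≤ 1447 → k ≤ 1459 / 87 ≈ 16.77, so k = 16.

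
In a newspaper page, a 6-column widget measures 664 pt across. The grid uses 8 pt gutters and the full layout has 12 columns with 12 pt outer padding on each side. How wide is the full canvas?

6 columns + 5 gutters: 6c + 5·8 = 664.
6c = 664 − 40 = 624, so c = 104 pt.
Adding margins, columns and gutters: 24 + 1248 + 88 = 1360 pt.

1360 pt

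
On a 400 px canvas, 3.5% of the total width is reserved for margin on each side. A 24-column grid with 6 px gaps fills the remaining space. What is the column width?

9.75 px

Margins: 3.5% × 400 = 14 px each, so content = 400 − 28 = 372 px.
372 − 23·6 = 234; ÷24 gives c = 9.75 px.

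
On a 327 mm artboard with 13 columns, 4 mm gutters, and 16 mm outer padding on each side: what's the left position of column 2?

Inside the margins: 327 − 32 = 295 mm.
Subtracting 12 gutters of 4 leaves 247 for 13 columns, so c = 19 mm.
Before column 2: the margin + 1 column + 1 gutter.
Offset = 16 + 1·(19 + 4) = 16 + 23 = 39 mm.

39 mm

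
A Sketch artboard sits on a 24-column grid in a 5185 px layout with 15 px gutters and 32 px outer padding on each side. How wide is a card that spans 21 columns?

4479 px

Inside the margins: 5185 − 64 = 5121 px.
Subtracting 23 gutters of 15 leaves 4776 for 24 columns, so c = 199 px.
Span of 21: 21·199 + 20·15 = 4179 + 300 = 4479 px.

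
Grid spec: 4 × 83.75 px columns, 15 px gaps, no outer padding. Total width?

380 px

Summing: 335 + 45 = 380 px.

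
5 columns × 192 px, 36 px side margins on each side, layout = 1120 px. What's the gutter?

22 px

Inside the margins: 1120 − 72 = 1048 px.
5·192 + 4g = 1048 → 4g = 88 → g = 22 px.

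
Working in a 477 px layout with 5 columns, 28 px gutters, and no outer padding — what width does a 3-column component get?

5c + 4·28 = 477 → 5c = 365 → c = 73 px.
Span of 3: 3·73 + 2·28 = 219 + 56 = 275 px.

275 px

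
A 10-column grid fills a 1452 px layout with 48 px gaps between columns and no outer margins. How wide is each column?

102 px

1452 − 9·48 = 1020; ÷10 gives c = 102 px.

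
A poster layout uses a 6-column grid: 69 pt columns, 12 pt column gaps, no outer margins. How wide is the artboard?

474 pt

Artboard = 6·69 + 5·12 = 414 + 60 = 474 pt.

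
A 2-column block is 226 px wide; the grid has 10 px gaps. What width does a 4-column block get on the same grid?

Subtracting 1 gap of 10 leaves 216 for 2 columns, so c = 108 px.
Span of 4: 4·108 + 3·10 = 432 + 30 = 462 px.

462 px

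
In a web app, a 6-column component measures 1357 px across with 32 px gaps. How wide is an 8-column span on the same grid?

1820 px

1357 − 5·32 = 1197; ÷6 gives c = 199.5 px.
8-column span = 8·199.5 + 7·32 = 1820 px.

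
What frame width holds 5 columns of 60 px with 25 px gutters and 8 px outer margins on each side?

Total width: 2·8 + 5·60 + 4·25 = 416 px.

416 px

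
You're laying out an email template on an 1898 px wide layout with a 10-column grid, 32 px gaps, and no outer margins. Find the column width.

161 px

10 columns + 9 gaps: 10c + 9·32 = 1898.
10c = 1898 − 288 = 1610, so c = 161 px.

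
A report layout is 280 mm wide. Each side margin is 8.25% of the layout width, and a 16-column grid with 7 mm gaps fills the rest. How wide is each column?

Margins: 8.25% × 280 = 23.1 mm each, so content = 280 − 46.2 = 233.8 mm.
16 columns + 15 gaps: 16c + 15·7 = 233.8.
16c = 233.8 − 105 = 128.8, so c = 8.05 mm.

8.05 mm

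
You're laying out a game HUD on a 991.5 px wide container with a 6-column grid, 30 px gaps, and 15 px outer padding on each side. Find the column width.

Take off 30 px of margins, leaving 961.5 px.
6 columns + 5 gaps: 6c + 5·30 = 961.5.
6c = 961.5 − 150 = 811.5, so c = 135.25 px.

135.25 px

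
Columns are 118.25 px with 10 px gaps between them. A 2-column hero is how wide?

246.5 px

2 columns plus 1 gap: 236.5 + 10 = 246.5 px.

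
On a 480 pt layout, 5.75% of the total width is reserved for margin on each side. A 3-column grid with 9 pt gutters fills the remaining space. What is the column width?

135.6 pt

Each margin = 5.75% of 480 = 27.6 pt; content = 480 − 2·27.6 = 424.8 pt.
424.8 − 2·9 = 406.8; ÷3 gives c = 135.6 pt.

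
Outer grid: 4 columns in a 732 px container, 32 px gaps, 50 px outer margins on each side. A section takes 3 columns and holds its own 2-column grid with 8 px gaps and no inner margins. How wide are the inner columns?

229 px

Outer content = 732 − 2·50 = 632 px.
4c + 3·32 = 632 → 4c = 536 → c = 134 px.
Span of 3: 3·134 + 2·32 = 402 + 64 = 466 px.
Subtracting 1 gap of 8 leaves 458 for 2 columns, so d = 229 px.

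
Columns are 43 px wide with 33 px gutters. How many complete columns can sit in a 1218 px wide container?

k columns need k·43 + (k−1)·33 = k·76 − 33.
k·76 − 33 ≤ 1218 → k ≤ 1251 / 76 ≈ 16.46, so k = 16.

16 columns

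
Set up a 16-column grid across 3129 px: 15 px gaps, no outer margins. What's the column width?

3129 − 15·15 = 2904; ÷16 gives c = 181.5 px.

181.5 px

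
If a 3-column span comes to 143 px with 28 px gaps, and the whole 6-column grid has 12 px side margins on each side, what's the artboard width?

143 − 2·28 = 87; ÷3 gives c = 29 px.
Total width: 2·12 + 6·29 + 5·28 = 338 px.

338 px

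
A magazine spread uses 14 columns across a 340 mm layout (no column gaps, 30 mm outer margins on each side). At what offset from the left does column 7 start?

150 mm

Take off 60 mm of margins, leaving 280 mm.
With no column gaps, each column is 280/14 = 20 mm.
Column 7 starts at margin + 6·(column + gutter) = 30 + 6·20 = 150 mm.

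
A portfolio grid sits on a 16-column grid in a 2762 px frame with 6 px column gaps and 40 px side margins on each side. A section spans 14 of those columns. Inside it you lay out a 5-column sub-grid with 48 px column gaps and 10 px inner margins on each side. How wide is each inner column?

Subtract both margins: 2762 − 2·40 = 2682 px.
2682 − 15·6 = 2592; ÷16 gives c = 162 px.
14 columns plus 13 column gaps: 2268 + 78 = 2346 px.
Inner content = 2346 − 2·10 = 2326 px.
Subtracting 4 column gaps of 48 leaves 2134 for 5 columns, so d = 426.8 px.

426.8 px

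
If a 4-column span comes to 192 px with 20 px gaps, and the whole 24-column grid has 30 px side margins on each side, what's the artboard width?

1312 px

4c + 3·20 = 192 → 4c = 132 → c = 33 px.
Artboard = 2·30 + 24·33 + 23·20 = 60 + 792 + 460 = 1312 px.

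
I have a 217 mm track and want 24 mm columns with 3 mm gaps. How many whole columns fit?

8 columns

8 columns: 8·24 + 7·3 = 213 mm ≤ 217.
9 columns: 240 mm > 217. So 8.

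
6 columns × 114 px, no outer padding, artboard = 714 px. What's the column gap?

6·114 + 5g = 714 → 5g = 30 → g = 6 px.

6 px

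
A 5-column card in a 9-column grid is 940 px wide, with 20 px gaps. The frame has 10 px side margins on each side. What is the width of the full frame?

1728 px

940 − 4·20 = 860; ÷5 gives c = 172 px.
Total width: 2·10 + 9·172 + 8·20 = 1728 px.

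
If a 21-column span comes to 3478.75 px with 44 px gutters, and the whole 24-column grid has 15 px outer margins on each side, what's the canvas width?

21 columns + 20 gutters: 21c + 20·44 = 3478.75.
21c = 3478.75 − 880 = 2598.75, so c = 123.75 px.
Canvas = 2·15 + 24·123.75 + 23·44 = 30 + 2970 + 1012 = 4012 px.

4012 px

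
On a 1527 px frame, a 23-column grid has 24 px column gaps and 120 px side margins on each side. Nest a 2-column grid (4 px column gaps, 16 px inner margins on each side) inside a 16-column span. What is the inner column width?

426 px

Take off 240 px of margins, leaving 1287 px.
23 columns + 22 column gaps: 23c + 22·24 = 1287.
23c = 1287 − 528 = 759, so c = 33 px.
16-column span = 16·33 + 15·24 = 888 px.
Inner content = 888 − 2·16 = 856 px.
2d + 1·4 = 856 → 2d = 852 → d = 426 px.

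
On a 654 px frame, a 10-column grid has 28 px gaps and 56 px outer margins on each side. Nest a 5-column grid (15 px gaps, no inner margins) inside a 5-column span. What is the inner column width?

39.4 px

Subtract both margins: 654 − 2·56 = 542 px.
Subtracting 9 gaps of 28 leaves 290 for 10 columns, so c = 29 px.
5 columns plus 4 gaps: 145 + 112 = 257 px.
5 columns + 4 gaps: 5d + 4·15 = 257.
5d = 257 − 60 = 197, so d = 39.4 px.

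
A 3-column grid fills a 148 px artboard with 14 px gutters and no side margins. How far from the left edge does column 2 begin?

148 − 2·14 = 120; ÷3 gives c = 40 px.
No margin, so column 2 starts at 1·(column + gutter) = 1·54 = 54 px.

54 px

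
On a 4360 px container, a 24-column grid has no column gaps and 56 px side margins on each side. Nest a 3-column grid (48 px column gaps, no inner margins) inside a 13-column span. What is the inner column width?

Outer content = 4360 − 2·56 = 4248 px.
4248 / 24 = 177 px per column.
With no column gaps, 13 columns span 13·177 = 2301 px.
2301 − 2·48 = 2205; ÷3 gives d = 735 px.

735 px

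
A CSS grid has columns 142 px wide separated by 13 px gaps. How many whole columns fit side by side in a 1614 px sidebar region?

Each extra column adds 142 + 13 = 155 px.
(1614 + 13) / 155 = 10.50, so 10 columns fit.

10 columns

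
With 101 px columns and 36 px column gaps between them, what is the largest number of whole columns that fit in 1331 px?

Each extra column adds 101 + 36 = 137 px.
(1331 + 36) / 137 = 9.98, so 9 columns fit.

9 columns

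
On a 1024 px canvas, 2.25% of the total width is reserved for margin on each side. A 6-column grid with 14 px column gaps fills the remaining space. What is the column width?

Margins: 2.25% × 1024 = 23.04 px each, so content = 1024 − 46.08 = 977.92 px.
977.92 − 5·14 = 907.92; ÷6 gives c = 151.32 px.

151.32 px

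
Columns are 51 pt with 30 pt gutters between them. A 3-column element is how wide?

213 pt

3 columns plus 2 gutters: 153 + 60 = 213 pt.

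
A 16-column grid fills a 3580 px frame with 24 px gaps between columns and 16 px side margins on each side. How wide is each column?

199.25 px

Subtract both margins: 3580 − 2·16 = 3548 px.
Subtracting 15 gaps of 24 leaves 3188 for 16 columns, so c = 199.25 px.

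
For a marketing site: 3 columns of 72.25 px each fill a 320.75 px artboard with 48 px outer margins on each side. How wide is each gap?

4 px

Subtract both margins: 320.75 − 2·48 = 224.75 px.
3 columns take 3·72.25 = 216.75 px; remaining 8 splits into 2 gaps.
g = 8 / 2 = 4 px.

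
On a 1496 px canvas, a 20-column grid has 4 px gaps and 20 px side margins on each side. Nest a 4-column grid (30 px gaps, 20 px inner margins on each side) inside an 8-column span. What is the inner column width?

112.5 px

Outer content = 1496 − 2·20 = 1456 px.
Subtracting 19 gaps of 4 leaves 1380 for 20 columns, so c = 69 px.
8-column span = 8·69 + 7·4 = 580 px.
Inner content = 580 − 2·20 = 540 px.
540 − 3·30 = 450; ÷4 gives d = 112.5 px.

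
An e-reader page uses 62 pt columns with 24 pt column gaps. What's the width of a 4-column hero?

4 columns plus 3 column gaps: 248 + 72 = 320 pt.

320 pt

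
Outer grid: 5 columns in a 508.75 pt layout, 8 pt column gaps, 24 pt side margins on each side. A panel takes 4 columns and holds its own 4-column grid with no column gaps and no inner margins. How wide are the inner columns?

Inside the margins: 508.75 − 48 = 460.75 pt.
5 columns + 4 column gaps: 5c + 4·8 = 460.75.
5c = 460.75 − 32 = 428.75, so c = 85.75 pt.
Span of 4: 4·85.75 + 3·8 = 343 + 24 = 367 pt.
With no column gaps, each column is 367/4 = 91.75 pt.

91.75 pt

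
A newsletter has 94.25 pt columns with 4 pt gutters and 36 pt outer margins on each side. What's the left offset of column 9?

Before column 9: the margin + 8 columns + 8 gutters.
Offset = 36 + 8·(94.25 + 4) = 36 + 786 = 822 pt.

822 pt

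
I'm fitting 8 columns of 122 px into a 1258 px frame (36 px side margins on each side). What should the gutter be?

Subtract both margins: 1258 − 2·36 = 1186 px.
8 columns take 8·122 = 976 px; remaining 210 splits into 7 gutters.
g = 210 / 7 = 30 px.

30 px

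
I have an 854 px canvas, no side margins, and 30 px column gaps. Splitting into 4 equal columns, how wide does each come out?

4 columns + 3 column gaps: 4c + 3·30 = 854.
4c = 854 − 90 = 764, so c = 191 px.

191 px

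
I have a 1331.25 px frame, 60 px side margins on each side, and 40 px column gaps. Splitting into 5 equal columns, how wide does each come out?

210.25 px

Subtract both margins: 1331.25 − 2·60 = 1211.25 px.
1211.25 − 4·40 = 1051.25; ÷5 gives c = 210.25 px.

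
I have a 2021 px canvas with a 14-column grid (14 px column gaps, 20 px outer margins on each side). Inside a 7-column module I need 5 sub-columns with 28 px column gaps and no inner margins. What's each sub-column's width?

174.3 px

Inside the margins: 2021 − 40 = 1981 px.
14 columns + 13 column gaps: 14c + 13·14 = 1981.
14c = 1981 − 182 = 1799, so c = 128.5 px.
Span of 7: 7·128.5 + 6·14 = 899.5 + 84 = 983.5 px.
5d + 4·28 = 983.5 → 5d = 871.5 → d = 174.3 px.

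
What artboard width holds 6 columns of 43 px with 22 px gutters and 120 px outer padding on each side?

608 px

Artboard = 2·120 + 6·43 + 5·22 = 240 + 258 + 110 = 608 px.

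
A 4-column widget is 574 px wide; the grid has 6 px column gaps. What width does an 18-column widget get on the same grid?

2604 px

4c + 3·6 = 574 → 4c = 556 → c = 139 px.
18-column span = 18·139 + 17·6 = 2604 px.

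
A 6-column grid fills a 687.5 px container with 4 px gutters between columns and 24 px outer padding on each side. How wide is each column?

Take off 48 px of margins, leaving 639.5 px.
639.5 − 5·4 = 619.5; ÷6 gives c = 103.25 px.

103.25 px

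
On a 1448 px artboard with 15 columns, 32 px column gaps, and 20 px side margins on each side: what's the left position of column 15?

1364 px

Inside the margins: 1448 − 40 = 1408 px.
15c + 14·32 = 1408 → 15c = 960 → c = 64 px.
Column 15 starts at margin + 14·(column + gutter) = 20 + 14·96 = 1364 px.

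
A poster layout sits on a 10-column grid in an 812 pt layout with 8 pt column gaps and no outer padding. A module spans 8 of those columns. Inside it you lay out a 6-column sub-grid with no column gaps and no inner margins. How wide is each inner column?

10 columns + 9 column gaps: 10c + 9·8 = 812.
10c = 812 − 72 = 740, so c = 74 pt.
8 columns plus 7 column gaps: 592 + 56 = 648 pt.
With no column gaps, each column is 648/6 = 108 pt.

108 pt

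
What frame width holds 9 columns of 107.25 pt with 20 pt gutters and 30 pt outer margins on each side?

Adding margins, columns and gutters: 60 + 965.25 + 160 = 1185.25 pt.

1185.25 pt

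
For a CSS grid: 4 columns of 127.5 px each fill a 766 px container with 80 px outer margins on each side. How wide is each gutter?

Take off 160 px of margins, leaving 606 px.
4·127.5 + 3g = 606 → 3g = 96 → g = 32 px.

32 px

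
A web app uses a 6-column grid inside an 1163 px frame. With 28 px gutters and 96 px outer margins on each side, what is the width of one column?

Inside the margins: 1163 − 192 = 971 px.
Subtracting 5 gutters of 28 leaves 831 for 6 columns, so c = 138.5 px.

138.5 px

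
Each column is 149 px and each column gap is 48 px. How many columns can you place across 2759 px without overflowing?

14 columns: 14·149 + 13·48 = 2710 px ≤ 2759.
15 columns: 2907 px > 2759. So 14.

14 columns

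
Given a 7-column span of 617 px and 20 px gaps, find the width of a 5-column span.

617 − 6·20 = 497; ÷7 gives c = 71 px.
Span of 5: 5·71 + 4·20 = 355 + 80 = 435 px.

435 px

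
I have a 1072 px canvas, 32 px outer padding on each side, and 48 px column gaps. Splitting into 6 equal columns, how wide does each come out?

128 px

Take off 64 px of margins, leaving 1008 px.
6 columns + 5 column gaps: 6c + 5·48 = 1008.
6c = 1008 − 240 = 768, so c = 128 px.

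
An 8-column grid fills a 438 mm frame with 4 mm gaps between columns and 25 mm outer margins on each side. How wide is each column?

Content width = 438 − 2·25 = 388 mm.
8 columns + 7 gaps: 8c + 7·4 = 388.
8c = 388 − 28 = 360, so c = 45 mm.

45 mm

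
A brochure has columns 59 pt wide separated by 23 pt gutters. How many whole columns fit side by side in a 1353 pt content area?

k columns need k·59 + (k−1)·23 = k·82 − 23.
k·82 − 23 ≤ 1353 → k ≤ 1376 / 82 ≈ 16.78, so k = 16.

16 columns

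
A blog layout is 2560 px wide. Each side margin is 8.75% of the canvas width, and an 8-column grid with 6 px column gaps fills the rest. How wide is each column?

258.75 px

Margins: 8.75% × 2560 = 224 px each, so content = 2560 − 448 = 2112 px.
2112 − 7·6 = 2070; ÷8 gives c = 258.75 px.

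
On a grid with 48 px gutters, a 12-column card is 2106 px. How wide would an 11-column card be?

1926.5 px

12 columns + 11 gutters: 12c + 11·48 = 2106.
12c = 2106 − 528 = 1578, so c = 131.5 px.
11 columns plus 10 gutters: 1446.5 + 480 = 1926.5 px.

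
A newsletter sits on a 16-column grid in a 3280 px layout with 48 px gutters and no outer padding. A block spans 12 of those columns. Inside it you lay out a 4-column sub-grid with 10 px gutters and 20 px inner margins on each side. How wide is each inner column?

594.5 px

Subtracting 15 gutters of 48 leaves 2560 for 16 columns, so c = 160 px.
12 columns plus 11 gutters: 1920 + 528 = 2448 px.
Inner content = 2448 − 2·20 = 2408 px.
2408 − 3·10 = 2378; ÷4 gives d = 594.5 px.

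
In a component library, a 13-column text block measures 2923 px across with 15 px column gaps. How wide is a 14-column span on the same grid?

3149 px

13 columns + 12 column gaps: 13c + 12·15 = 2923.
13c = 2923 − 180 = 2743, so c = 211 px.
14 columns plus 13 column gaps: 2954 + 195 = 3149 px.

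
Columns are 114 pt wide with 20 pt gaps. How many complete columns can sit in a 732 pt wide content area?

Each extra column adds 114 + 20 = 134 pt.
(732 + 20) / 134 = 5.61, so 5 columns fit.

5 columns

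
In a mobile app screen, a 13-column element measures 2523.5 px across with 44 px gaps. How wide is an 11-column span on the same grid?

2128.5 px

2523.5 − 12·44 = 1995.5; ÷13 gives c = 153.5 px.
Span of 11: 11·153.5 + 10·44 = 1688.5 + 440 = 2128.5 px.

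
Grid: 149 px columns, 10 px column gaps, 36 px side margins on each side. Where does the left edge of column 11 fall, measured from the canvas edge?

Column 11 starts at margin + 10·(column + gutter) = 36 + 10·159 = 1626 px.

1626 px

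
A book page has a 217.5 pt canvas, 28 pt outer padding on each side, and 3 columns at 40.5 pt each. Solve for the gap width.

20 pt

Inside the margins: 217.5 − 56 = 161.5 pt.
3·40.5 + 2g = 161.5 → 2g = 40 → g = 20 pt.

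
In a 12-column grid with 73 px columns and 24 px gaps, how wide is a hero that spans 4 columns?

4-column span = 4·73 + 3·24 = 364 px.

364 px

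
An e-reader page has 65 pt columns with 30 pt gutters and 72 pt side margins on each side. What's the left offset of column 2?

Column 2 starts at margin + 1·(column + gutter) = 72 + 1·95 = 167 pt.

167 pt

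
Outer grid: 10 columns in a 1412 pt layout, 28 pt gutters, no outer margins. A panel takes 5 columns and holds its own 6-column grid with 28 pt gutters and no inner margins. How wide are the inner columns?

92 pt

Subtracting 9 gutters of 28 leaves 1160 for 10 columns, so c = 116 pt.
5 columns plus 4 gutters: 580 + 112 = 692 pt.
Subtracting 5 gutters of 28 leaves 552 for 6 columns, so d = 92 pt.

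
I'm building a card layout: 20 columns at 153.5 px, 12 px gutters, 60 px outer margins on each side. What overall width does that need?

Total width: 2·60 + 20·153.5 + 19·12 = 3418 px.

3418 px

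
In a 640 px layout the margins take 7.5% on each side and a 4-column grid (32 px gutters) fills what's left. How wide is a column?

112 px

640 × (1 − 2·7.5%) = 640 × 85% = 544 px for the columns.
4c + 3·32 = 544 → 4c = 448 → c = 112 px.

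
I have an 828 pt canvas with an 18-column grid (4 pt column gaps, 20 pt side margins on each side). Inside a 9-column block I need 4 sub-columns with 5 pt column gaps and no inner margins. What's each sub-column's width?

94.25 pt

Take off 40 pt of margins, leaving 788 pt.
Subtracting 17 column gaps of 4 leaves 720 for 18 columns, so c = 40 pt.
9-column span = 9·40 + 8·4 = 392 pt.
Subtracting 3 column gaps of 5 leaves 377 for 4 columns, so d = 94.25 pt.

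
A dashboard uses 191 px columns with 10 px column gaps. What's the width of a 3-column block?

593 px

3 columns plus 2 column gaps: 573 + 20 = 593 px.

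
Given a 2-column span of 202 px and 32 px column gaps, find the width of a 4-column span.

Subtracting 1 column gap of 32 leaves 170 for 2 columns, so c = 85 px.
Span of 4: 4·85 + 3·32 = 340 + 96 = 436 px.

436 px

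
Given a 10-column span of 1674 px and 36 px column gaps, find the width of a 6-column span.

10 columns + 9 column gaps: 10c + 9·36 = 1674.
10c = 1674 − 324 = 1350, so c = 135 px.
Span of 6: 6·135 + 5·36 = 810 + 180 = 990 px.

990 px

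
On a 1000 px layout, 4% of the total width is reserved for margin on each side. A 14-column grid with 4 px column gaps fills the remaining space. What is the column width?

62 px

Each margin = 4% of 1000 = 40 px; content = 1000 − 2·40 = 920 px.
14c + 13·4 = 920 → 14c = 868 → c = 62 px.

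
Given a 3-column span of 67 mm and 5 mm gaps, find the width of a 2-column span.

43 mm

3c + 2·5 = 67 → 3c = 57 → c = 19 mm.
2-column span = 2·19 + 1·5 = 43 mm.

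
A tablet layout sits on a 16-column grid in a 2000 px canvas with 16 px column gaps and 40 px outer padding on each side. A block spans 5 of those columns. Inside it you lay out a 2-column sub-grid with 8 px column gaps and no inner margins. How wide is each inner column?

Subtract both margins: 2000 − 2·40 = 1920 px.
Subtracting 15 column gaps of 16 leaves 1680 for 16 columns, so c = 105 px.
5 columns plus 4 column gaps: 525 + 64 = 589 px.
589 − 1·8 = 581; ÷2 gives d = 290.5 px.

290.5 px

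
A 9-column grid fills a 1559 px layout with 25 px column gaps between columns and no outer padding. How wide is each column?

151 px

1559 − 8·25 = 1359; ÷9 gives c = 151 px.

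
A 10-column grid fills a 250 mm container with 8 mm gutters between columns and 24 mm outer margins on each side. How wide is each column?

13 mm

Content width = 250 − 2·24 = 202 mm.
10c + 9·8 = 202 → 10c = 130 → c = 13 mm.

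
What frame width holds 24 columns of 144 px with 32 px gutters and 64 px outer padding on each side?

Total width: 2·64 + 24·144 + 23·32 = 4320 px.

4320 px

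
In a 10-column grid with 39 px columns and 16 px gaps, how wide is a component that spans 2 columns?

94 px

Span of 2: 2·39 + 1·16 = 78 + 16 = 94 px.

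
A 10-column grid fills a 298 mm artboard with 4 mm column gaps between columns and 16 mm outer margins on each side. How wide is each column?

23 mm

Take off 32 mm of margins, leaving 266 mm.
10 columns + 9 column gaps: 10c + 9·4 = 266.
10c = 266 − 36 = 230, so c = 23 mm.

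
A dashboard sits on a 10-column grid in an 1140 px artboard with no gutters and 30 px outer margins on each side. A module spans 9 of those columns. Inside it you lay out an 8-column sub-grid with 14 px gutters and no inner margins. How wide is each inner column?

Outer content = 1140 − 2·30 = 1080 px.
With no gutters, each column is 1080/10 = 108 px.
9-column span = 9·108 = 972 px.
8 columns + 7 gutters: 8d + 7·14 = 972.
8d = 972 − 98 = 874, so d = 109.25 px.

109.25 px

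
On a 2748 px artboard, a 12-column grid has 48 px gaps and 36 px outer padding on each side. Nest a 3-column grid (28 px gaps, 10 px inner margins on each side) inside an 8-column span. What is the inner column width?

564 px

Subtract both margins: 2748 − 2·36 = 2676 px.
2676 − 11·48 = 2148; ÷12 gives c = 179 px.
Span of 8: 8·179 + 7·48 = 1432 + 336 = 1768 px.
Inner content = 1768 − 2·10 = 1748 px.
3 columns + 2 gaps: 3d + 2·28 = 1748.
3d = 1748 − 56 = 1692, so d = 564 px.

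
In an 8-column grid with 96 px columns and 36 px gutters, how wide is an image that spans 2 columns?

2 columns plus 1 gutter: 192 + 36 = 228 px.

228 px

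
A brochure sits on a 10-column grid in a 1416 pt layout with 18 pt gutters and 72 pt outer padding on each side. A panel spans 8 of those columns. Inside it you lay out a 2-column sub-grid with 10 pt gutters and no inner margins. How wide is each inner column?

Take off 144 pt of margins, leaving 1272 pt.
10 columns + 9 gutters: 10c + 9·18 = 1272.
10c = 1272 − 162 = 1110, so c = 111 pt.
Span of 8: 8·111 + 7·18 = 888 + 126 = 1014 pt.
1014 − 1·10 = 1004; ÷2 gives d = 502 pt.

502 pt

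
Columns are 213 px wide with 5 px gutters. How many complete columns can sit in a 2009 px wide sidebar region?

k columns need k·213 + (k−1)·5 = k·218 − 5.
k·218 − 5 ≤ 2009 → k ≤ 2014 / 218 ≈ 9.24, so k = 9.

9 columns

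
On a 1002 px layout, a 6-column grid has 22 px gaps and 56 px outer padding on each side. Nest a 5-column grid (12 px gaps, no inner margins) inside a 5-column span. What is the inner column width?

Outer content = 1002 − 2·56 = 890 px.
Subtracting 5 gaps of 22 leaves 780 for 6 columns, so c = 130 px.
5 columns plus 4 gaps: 650 + 88 = 738 px.
5 columns + 4 gaps: 5d + 4·12 = 738.
5d = 738 − 48 = 690, so d = 138 px.

138 px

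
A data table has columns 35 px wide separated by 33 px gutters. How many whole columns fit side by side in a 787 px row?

k columns need k·35 + (k−1)·33 = k·68 − 33.
k·68 − 33 ≤ 787 → k ≤ 820 / 68 ≈ 12.06, so k = 12.

12 columns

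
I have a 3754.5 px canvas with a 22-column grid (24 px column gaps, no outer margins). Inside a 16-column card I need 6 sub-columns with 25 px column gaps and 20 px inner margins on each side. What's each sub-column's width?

426.5 px

Subtracting 21 column gaps of 24 leaves 3250.5 for 22 columns, so c = 147.75 px.
16 columns plus 15 column gaps: 2364 + 360 = 2724 px.
Inner content = 2724 − 2·20 = 2684 px.
6d + 5·25 = 2684 → 6d = 2559 → d = 426.5 px.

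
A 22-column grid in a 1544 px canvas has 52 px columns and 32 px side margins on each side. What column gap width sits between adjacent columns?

Inside the margins: 1544 − 64 = 1480 px.
22·52 + 21g = 1480 → 21g = 336 → g = 16 px.

16 px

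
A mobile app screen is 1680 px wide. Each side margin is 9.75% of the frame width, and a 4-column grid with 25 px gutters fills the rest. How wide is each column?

1680 × (1 − 2·9.75%) = 1680 × 80.5% = 1352.4 px for the columns.
4 columns + 3 gutters: 4c + 3·25 = 1352.4.
4c = 1352.4 − 75 = 1277.4, so c = 319.35 px.

319.35 px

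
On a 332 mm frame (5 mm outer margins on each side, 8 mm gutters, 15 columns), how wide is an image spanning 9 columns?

Inside the margins: 332 − 10 = 322 mm.
15 columns + 14 gutters: 15c + 14·8 = 322.
15c = 322 − 112 = 210, so c = 14 mm.
Span of 9: 9·14 + 8·8 = 126 + 64 = 190 mm.

190 mm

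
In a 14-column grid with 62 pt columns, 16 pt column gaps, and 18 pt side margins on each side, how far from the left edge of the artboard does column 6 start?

408 pt

Before column 6: the margin + 5 columns + 5 column gaps.
Offset = 18 + 5·(62 + 16) = 18 + 390 = 408 pt.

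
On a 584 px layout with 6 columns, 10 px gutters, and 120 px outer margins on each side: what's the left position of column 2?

Subtract both margins: 584 − 2·120 = 344 px.
6c + 5·10 = 344 → 6c = 294 → c = 49 px.
Each column+gutter stride is 59 px; 1 of them past the 120 px margin is 120 + 59 = 179 px.

179 px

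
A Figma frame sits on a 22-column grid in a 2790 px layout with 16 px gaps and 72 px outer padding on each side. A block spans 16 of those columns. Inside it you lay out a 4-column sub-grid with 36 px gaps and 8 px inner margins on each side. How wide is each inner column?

Take off 144 px of margins, leaving 2646 px.
2646 − 21·16 = 2310; ÷22 gives c = 105 px.
Span of 16: 16·105 + 15·16 = 1680 + 240 = 1920 px.
Inner content = 1920 − 2·8 = 1904 px.
4d + 3·36 = 1904 → 4d = 1796 → d = 449 px.

449 px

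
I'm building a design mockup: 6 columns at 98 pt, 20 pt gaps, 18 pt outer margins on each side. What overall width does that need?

Layout = 2·18 + 6·98 + 5·20 = 36 + 588 + 100 = 724 pt.

724 pt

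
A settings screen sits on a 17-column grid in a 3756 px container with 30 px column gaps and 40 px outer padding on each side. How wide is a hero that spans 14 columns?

Content width = 3756 − 2·40 = 3676 px.
Subtracting 16 column gaps of 30 leaves 3196 for 17 columns, so c = 188 px.
14 columns plus 13 column gaps: 2632 + 390 = 3022 px.

3022 px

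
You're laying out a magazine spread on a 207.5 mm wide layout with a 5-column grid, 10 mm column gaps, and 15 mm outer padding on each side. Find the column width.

27.5 mm

Subtract both margins: 207.5 − 2·15 = 177.5 mm.
Subtracting 4 column gaps of 10 leaves 137.5 for 5 columns, so c = 27.5 mm.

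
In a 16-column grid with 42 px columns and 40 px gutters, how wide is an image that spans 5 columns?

Span of 5: 5·42 + 4·40 = 210 + 160 = 370 px.

370 px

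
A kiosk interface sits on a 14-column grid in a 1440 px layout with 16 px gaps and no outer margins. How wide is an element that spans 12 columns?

Subtracting 13 gaps of 16 leaves 1232 for 14 columns, so c = 88 px.
Span of 12: 12·88 + 11·16 = 1056 + 176 = 1232 px.

1232 px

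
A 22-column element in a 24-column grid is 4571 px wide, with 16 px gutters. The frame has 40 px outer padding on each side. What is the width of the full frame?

5068 px

22 columns + 21 gutters: 22c + 21·16 = 4571.
22c = 4571 − 336 = 4235, so c = 192.5 px.
Total width: 2·40 + 24·192.5 + 23·16 = 5068 px.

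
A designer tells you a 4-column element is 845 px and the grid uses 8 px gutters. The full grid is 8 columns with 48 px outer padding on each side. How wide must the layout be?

845 − 3·8 = 821; ÷4 gives c = 205.25 px.
Adding margins, columns and gutters: 96 + 1642 + 56 = 1794 px.

1794 px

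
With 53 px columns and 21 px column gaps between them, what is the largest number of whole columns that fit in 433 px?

k columns need k·53 + (k−1)·21 = k·74 − 21.
k·74 − 21 ≤ 433 → k ≤ 454 / 74 ≈ 6.14, so k = 6.

6 columns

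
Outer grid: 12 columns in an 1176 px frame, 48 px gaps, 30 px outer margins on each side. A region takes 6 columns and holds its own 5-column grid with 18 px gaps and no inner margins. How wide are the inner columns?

Inside the margins: 1176 − 60 = 1116 px.
12c + 11·48 = 1116 → 12c = 588 → c = 49 px.
Span of 6: 6·49 + 5·48 = 294 + 240 = 534 px.
5 columns + 4 gaps: 5d + 4·18 = 534.
5d = 534 − 72 = 462, so d = 92.4 px.

92.4 px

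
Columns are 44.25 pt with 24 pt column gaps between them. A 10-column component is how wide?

658.5 pt

10-column span = 10·44.25 + 9·24 = 658.5 pt.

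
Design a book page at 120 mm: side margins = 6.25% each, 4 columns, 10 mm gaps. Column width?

18.75 mm

120 × (1 − 2·6.25%) = 120 × 87.5% = 105 mm for the columns.
4 columns + 3 gaps: 4c + 3·10 = 105.
4c = 105 − 30 = 75, so c = 18.75 mm.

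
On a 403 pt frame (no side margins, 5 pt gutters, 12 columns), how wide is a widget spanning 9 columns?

301 pt

12 columns + 11 gutters: 12c + 11·5 = 403.
12c = 403 − 55 = 348, so c = 29 pt.
9 columns plus 8 gutters: 261 + 40 = 301 pt.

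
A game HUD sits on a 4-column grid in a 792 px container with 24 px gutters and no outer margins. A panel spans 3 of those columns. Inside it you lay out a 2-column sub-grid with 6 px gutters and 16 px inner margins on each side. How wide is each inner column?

275 px

792 − 3·24 = 720; ÷4 gives c = 180 px.
3-column span = 3·180 + 2·24 = 588 px.
Inner content = 588 − 2·16 = 556 px.
Subtracting 1 gutter of 6 leaves 550 for 2 columns, so d = 275 px.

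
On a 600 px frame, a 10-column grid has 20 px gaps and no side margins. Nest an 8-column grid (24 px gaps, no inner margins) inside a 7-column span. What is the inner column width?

10c + 9·20 = 600 → 10c = 420 → c = 42 px.
7 columns plus 6 gaps: 294 + 120 = 414 px.
414 − 7·24 = 246; ÷8 gives d = 30.75 px.

30.75 px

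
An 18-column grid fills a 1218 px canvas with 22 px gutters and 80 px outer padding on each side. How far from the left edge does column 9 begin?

560 px

Subtract both margins: 1218 − 2·80 = 1058 px.
18c + 17·22 = 1058 → 18c = 684 → c = 38 px.
Column 9 starts at margin + 8·(column + gutter) = 80 + 8·60 = 560 px.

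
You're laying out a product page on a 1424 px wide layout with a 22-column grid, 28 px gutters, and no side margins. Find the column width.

38 px

1424 − 21·28 = 836; ÷22 gives c = 38 px.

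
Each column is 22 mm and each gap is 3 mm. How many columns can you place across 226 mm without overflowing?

9 columns

Each extra column adds 22 + 3 = 25 mm.
(226 + 3) / 25 = 9.16, so 9 columns fit.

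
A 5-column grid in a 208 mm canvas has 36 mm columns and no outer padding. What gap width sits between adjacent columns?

7 mm

5 columns take 5·36 = 180 mm; remaining 28 splits into 4 gaps.
g = 28 / 4 = 7 mm.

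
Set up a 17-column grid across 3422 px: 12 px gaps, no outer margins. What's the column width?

Subtracting 16 gaps of 12 leaves 3230 for 17 columns, so c = 190 px.

190 px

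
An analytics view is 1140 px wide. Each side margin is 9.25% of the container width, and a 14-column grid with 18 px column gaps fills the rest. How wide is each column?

49.65 px

1140 × (1 − 2·9.25%) = 1140 × 81.5% = 929.1 px for the columns.
Subtracting 13 column gaps of 18 leaves 695.1 for 14 columns, so c = 49.65 px.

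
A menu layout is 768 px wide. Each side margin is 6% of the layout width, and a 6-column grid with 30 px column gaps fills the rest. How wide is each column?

Each margin = 6% of 768 = 46.08 px; content = 768 − 2·46.08 = 675.84 px.
675.84 − 5·30 = 525.84; ÷6 gives c = 87.64 px.

87.64 px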